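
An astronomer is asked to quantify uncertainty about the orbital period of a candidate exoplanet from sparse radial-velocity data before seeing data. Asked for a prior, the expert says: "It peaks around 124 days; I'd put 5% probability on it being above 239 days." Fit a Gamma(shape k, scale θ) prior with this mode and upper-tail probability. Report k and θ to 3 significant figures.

Gamma(k,θ) with k>1 has mode (k−1)θ, so θ = 124/(k−1).
Need P(X < 239) = 0.95 with θ tied to k this way. Start at k = 2, θ = 124: P(X<239) ≈ 0.574.
Too low — raise k to concentrate. Iterating converges to k ≈ 7.45.
Then θ = 124/(7.45−1) ≈ 19.2.

k ≈ 7.45, θ ≈ 19.2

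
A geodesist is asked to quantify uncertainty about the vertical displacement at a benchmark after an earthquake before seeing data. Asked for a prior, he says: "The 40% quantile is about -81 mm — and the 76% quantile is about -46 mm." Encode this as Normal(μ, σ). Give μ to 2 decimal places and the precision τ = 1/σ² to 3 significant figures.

μ = -71.76, τ = 0.000752

For Normal(μ,σ), the p-quantile is μ + z_p·σ. Here z_{0.4} = -0.2533, z_{0.76} = 0.7063.
So -81 = μ − 0.2533σ and -46 = μ + 0.7063σ.
Subtracting: σ = (-46 − -81)/(0.7063 − (-0.2533)) = 36.47.
Then μ = -81 − (-0.2533)·36.47 = -71.76.
Precision τ = 1/σ² = 1/36.47² = 0.000752.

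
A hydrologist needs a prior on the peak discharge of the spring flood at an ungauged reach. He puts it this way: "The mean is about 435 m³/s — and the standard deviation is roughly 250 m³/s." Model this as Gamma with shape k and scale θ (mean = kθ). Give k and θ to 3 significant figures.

For Gamma(k, scale θ): mean = kθ, variance = kθ², so CV = 1/√k.
CV = SD/mean = 250/435 = 0.5747, hence k = 1/CV² = 3.03.
Then θ = mean/k = 435/3.03 = 144.

k ≈ 3.03, θ ≈ 144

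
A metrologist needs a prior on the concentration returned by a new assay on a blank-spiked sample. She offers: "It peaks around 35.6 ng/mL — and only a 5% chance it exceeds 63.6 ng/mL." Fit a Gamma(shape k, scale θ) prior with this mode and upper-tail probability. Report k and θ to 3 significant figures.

k ≈ 9.28, θ ≈ 4.3

Gamma(k,θ) with k>1 has mode (k−1)θ, so θ = 35.6/(k−1).
Need P(X < 63.6) = 0.95 with θ tied to k this way. Start at k = 2, θ = 35.6: P(X<63.6) ≈ 0.533.
Too low — raise k to concentrate. Iterating converges to k ≈ 9.28.
Then θ = 35.6/(9.28−1) ≈ 4.3.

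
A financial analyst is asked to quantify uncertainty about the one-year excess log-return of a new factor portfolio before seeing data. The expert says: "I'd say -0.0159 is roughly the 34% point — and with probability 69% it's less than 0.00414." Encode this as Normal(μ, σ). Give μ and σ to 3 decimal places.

μ = -0.007, σ = 0.022

For Normal(μ,σ), the p-quantile is μ + z_p·σ. Here z_{0.34} = -0.4125, z_{0.69} = 0.4959.
So -0.0159 = μ − 0.4125σ and 0.00414 = μ + 0.4959σ.
Subtracting: σ = (0.00414 − -0.0159)/(0.4959 − (-0.4125)) = 0.022.
Then μ = -0.0159 − (-0.4125)·0.022 = -0.007.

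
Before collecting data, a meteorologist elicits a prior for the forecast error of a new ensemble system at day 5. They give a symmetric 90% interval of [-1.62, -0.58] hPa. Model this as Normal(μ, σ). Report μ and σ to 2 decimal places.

A symmetric 90% interval runs μ ± z·σ with z = 1.645.
Half-width = 0.52, so σ = 0.52/1.645 = 0.32.
μ is the interval midpoint, -1.10.

μ = -1.10, σ = 0.32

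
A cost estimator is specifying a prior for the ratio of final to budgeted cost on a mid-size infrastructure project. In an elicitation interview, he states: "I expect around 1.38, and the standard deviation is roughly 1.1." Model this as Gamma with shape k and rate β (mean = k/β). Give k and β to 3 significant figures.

k ≈ 1.57, β ≈ 1.14

For Gamma(k, rate β): mean = k/β, variance = k/β², so CV = 1/√k.
CV = SD/mean = 1.1/1.38 = 0.7971, hence k = 1/CV² = 1.57.
Then β = k/mean = 1.57/1.38 = 1.14.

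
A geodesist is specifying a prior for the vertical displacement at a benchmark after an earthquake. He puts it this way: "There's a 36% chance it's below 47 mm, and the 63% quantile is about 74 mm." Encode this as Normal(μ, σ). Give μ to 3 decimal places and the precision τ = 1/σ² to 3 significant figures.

For Normal(μ,σ), the p-quantile is μ + z_p·σ. Here z_{0.36} = -0.3585, z_{0.63} = 0.3319.
So 47 = μ − 0.3585σ and 74 = μ + 0.3319σ.
Subtracting: σ = (74 − 47)/(0.3319 − (-0.3585)) = 39.113.
Then μ = 47 − (-0.3585)·39.113 = 61.020.
Precision τ = 1/σ² = 1/39.11² = 0.000654.

μ = 61.020, τ = 0.000654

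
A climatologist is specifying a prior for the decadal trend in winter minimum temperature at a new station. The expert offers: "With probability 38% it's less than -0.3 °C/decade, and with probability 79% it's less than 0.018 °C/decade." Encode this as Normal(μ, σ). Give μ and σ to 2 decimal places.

For Normal(μ,σ), the p-quantile is μ + z_p·σ. Here z_{0.38} = -0.3055, z_{0.79} = 0.8064.
So -0.3 = μ − 0.3055σ and 0.018 = μ + 0.8064σ.
Subtracting: σ = (0.018 − -0.3)/(0.8064 − (-0.3055)) = 0.29.
Then μ = -0.3 − (-0.3055)·0.29 = -0.21.

μ = -0.21, σ = 0.29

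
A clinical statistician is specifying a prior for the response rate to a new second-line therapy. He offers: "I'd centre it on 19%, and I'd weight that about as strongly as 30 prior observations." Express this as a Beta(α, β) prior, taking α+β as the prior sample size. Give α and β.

Under the effective-sample-size interpretation, Beta(α, β) has prior mean α/(α+β) and prior sample size α+β.
So α+β = 30 and α/(α+β) = 0.19, giving α = 0.19·30 = 5.7 and β = 30 − 5.7 = 24.3.

α = 5.7, β = 24.3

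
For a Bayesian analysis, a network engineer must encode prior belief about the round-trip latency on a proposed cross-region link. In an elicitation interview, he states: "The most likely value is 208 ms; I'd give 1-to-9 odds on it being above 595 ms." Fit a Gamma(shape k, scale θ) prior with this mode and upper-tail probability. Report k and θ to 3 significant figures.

k ≈ 2.73, θ ≈ 120

Gamma(k,θ) with k>1 has mode (k−1)θ, so θ = 208/(k−1).
Need P(X < 595) = 0.9 with θ tied to k this way. Start at k = 2, θ = 208: P(X<595) ≈ 0.779.
Too low — raise k to concentrate. Iterating converges to k ≈ 2.73.
Then θ = 208/(2.73−1) ≈ 120.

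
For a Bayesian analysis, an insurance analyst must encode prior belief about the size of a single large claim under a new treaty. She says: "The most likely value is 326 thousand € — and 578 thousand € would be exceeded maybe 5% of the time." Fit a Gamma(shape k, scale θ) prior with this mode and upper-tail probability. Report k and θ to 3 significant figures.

Gamma(k,θ) with k>1 has mode (k−1)θ, so θ = 326/(k−1).
Need P(X < 578) = 0.95 with θ tied to k this way. Start at k = 2, θ = 326: P(X<578) ≈ 0.529.
Too low — raise k to concentrate. Iterating converges to k ≈ 9.5.
Then θ = 326/(9.5−1) ≈ 38.3.

k ≈ 9.5, θ ≈ 38.3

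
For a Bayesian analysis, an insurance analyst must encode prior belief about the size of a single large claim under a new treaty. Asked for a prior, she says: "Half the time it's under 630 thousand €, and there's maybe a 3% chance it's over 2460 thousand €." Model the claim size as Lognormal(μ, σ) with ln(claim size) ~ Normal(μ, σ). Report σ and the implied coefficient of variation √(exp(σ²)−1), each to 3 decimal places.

If T ~ Lognormal(μ,σ) then ln T ~ Normal(μ,σ), so the p-quantile of ln T is μ + z_p·σ.
ln(630) = 6.446 and ln(2460) = 7.808; z_{0.5} = 0, z_{0.97} = 1.881.
σ = (7.808 − 6.446)/(1.881 − (0)) = 0.724.
μ = 6.446 − (0)·0.724 = 6.446.
CV = √(exp(σ²)−1) = √(exp(0.5246)−1) = 0.830.

σ ≈ 0.724, CV ≈ 0.830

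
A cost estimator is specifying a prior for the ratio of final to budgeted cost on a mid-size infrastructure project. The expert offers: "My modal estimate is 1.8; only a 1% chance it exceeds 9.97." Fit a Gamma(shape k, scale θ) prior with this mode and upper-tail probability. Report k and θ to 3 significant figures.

k ≈ 2.3, θ ≈ 1.39

Gamma(k,θ) with k>1 has mode (k−1)θ, so θ = 1.8/(k−1).
Need P(X < 9.97) = 0.99 with θ tied to k this way. Start at k = 2, θ = 1.8: P(X<9.97) ≈ 0.974.
Too low — raise k to concentrate. Iterating converges to k ≈ 2.3.
Then θ = 1.8/(2.3−1) ≈ 1.39.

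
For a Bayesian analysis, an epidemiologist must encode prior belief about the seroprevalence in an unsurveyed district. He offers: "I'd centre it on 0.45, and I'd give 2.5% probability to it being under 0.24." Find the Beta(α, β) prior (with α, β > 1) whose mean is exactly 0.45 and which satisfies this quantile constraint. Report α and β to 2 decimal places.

α ≈ 8.58, β ≈ 10.49

With mean 0.45 fixed, write α = 0.45s, β = 0.55s where s = α+β.
Need P(θ < 0.24) = 0.025 under Beta(0.45s, 0.55s). Normal approximation: (q−m)/√(m(1−m)/s) ≈ z_{0.025} = -1.96, so s ≈ 0.45·0.55·(-1.96)²/(0.24−0.45)² = 21.6.
At s = 21.6: P(θ<0.24) ≈ 0.018. Adjusting to match 0.025 gives s ≈ 19.06.
So α = 0.45·19.06 ≈ 8.58, β = 0.55·19.06 ≈ 10.49.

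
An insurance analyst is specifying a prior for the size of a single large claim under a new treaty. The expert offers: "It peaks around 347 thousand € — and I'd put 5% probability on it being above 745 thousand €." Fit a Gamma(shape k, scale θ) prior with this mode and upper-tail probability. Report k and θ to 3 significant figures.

Gamma(k,θ) with k>1 has mode (k−1)θ, so θ = 347/(k−1).
Need P(X < 745) = 0.95 with θ tied to k this way. Start at k = 2, θ = 347: P(X<745) ≈ 0.632.
Too low — raise k to concentrate. Iterating converges to k ≈ 5.72.
Then θ = 347/(5.72−1) ≈ 73.5.

k ≈ 5.72, θ ≈ 73.5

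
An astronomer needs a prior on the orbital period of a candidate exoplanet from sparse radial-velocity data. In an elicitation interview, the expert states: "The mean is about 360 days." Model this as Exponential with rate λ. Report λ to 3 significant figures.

λ ≈ 0.00278

Exponential mean = 1/λ, so λ = 1/360.0 = 0.00278.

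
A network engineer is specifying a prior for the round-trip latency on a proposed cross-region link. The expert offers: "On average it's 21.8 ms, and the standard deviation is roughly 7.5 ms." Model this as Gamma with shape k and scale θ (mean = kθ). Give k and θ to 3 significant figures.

k ≈ 8.45, θ ≈ 2.58

For Gamma(k, scale θ): mean = kθ, variance = kθ², so CV = 1/√k.
CV = SD/mean = 7.5/21.8 = 0.344, hence k = 1/CV² = 8.45.
Then θ = mean/k = 21.8/8.45 = 2.58.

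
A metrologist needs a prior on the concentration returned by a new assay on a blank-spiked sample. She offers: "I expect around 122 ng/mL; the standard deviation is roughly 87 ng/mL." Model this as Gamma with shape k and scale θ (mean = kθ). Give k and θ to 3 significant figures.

k ≈ 1.97, θ ≈ 62

For Gamma(k, scale θ): mean = kθ, variance = kθ², so CV = 1/√k.
CV = SD/mean = 87/122 = 0.7131, hence k = 1/CV² = 1.97.
Then θ = mean/k = 122/1.97 = 62.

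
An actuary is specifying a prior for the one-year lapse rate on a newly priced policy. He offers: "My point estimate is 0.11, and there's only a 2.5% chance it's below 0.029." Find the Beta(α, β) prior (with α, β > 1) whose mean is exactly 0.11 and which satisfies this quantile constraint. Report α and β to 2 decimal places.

With mean 0.11 fixed, write α = 0.11s, β = 0.89s where s = α+β.
Need P(θ < 0.029) = 0.025 under Beta(0.11s, 0.89s). Normal approximation: (q−m)/√(m(1−m)/s) ≈ z_{0.025} = -1.96, so s ≈ 0.11·0.89·(-1.96)²/(0.029−0.11)² = 57.3.
At s = 57.3: P(θ<0.029) ≈ 0.004. Adjusting to match 0.025 gives s ≈ 32.82.
So α = 0.11·32.82 ≈ 3.61, β = 0.89·32.82 ≈ 29.21.

α ≈ 3.61, β ≈ 29.21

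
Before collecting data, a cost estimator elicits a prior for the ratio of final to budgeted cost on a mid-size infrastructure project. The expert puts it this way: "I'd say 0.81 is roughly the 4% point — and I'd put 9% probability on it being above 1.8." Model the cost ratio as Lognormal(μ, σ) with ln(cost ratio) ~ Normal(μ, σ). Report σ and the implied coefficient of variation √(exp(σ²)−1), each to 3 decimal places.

σ ≈ 0.258, CV ≈ 0.263

If T ~ Lognormal(μ,σ) then ln T ~ Normal(μ,σ), so the p-quantile of ln T is μ + z_p·σ.
ln(0.81) = -0.2107 and ln(1.8) = 0.5878; z_{0.04} = -1.751, z_{0.91} = 1.341.
σ = (0.5878 − -0.2107)/(1.341 − (-1.751)) = 0.258.
μ = -0.2107 − (-1.751)·0.258 = 0.241.
CV = √(exp(σ²)−1) = √(exp(0.0667)−1) = 0.263.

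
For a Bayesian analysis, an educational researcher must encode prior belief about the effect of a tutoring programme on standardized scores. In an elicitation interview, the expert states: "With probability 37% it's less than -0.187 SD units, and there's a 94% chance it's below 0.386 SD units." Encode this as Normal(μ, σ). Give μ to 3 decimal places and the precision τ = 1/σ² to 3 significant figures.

μ = -0.086, τ = 10.8

The p-quantile of Normal(μ,σ) is μ + z_p·σ, with z_{0.37} = -0.3319 and z_{0.94} = 1.555.
Eliminate σ: μ = (z₂·x₁ − z₁·x₂)/(z₂ − z₁) = (1.555·-0.187 − (-0.3319)·0.386)/1.887 = -0.086.
Then σ = (x₂ − x₁)/(z₂ − z₁) = (0.386 − -0.187)/1.887 = 0.304.
Precision τ = 1/σ² = 1/0.3037² = 10.8.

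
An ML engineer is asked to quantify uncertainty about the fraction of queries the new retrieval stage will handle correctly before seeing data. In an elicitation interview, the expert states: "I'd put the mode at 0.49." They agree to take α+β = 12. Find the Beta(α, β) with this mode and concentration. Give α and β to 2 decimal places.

α = 5.90, β = 6.10

For α,β > 1 the Beta mode is (α−1)/(α+β−2). With α+β = 12, the mode is (α−1)/10.
Set (α−1)/10 = 0.49 → α = 1 + 0.49·10 = 5.90.
β = 12 − α = 6.10.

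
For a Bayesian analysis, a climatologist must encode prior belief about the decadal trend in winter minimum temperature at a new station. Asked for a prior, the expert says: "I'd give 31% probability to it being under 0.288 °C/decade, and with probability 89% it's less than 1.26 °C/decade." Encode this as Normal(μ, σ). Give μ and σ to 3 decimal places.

For Normal(μ,σ), the p-quantile is μ + z_p·σ. Here z_{0.31} = -0.4959, z_{0.89} = 1.227.
So 0.288 = μ − 0.4959σ and 1.26 = μ + 1.227σ.
Subtracting: σ = (1.26 − 0.288)/(1.227 − (-0.4959)) = 0.564.
Then μ = 0.288 − (-0.4959)·0.564 = 0.568.

μ = 0.568, σ = 0.564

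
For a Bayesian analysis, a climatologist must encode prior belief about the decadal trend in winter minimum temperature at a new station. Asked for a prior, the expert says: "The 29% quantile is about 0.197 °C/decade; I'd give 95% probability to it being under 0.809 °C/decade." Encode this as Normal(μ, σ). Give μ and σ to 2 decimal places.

μ = 0.35, σ = 0.28

The p-quantile of Normal(μ,σ) is μ + z_p·σ, with z_{0.29} = -0.5534 and z_{0.95} = 1.645.
Eliminate σ: μ = (z₂·x₁ − z₁·x₂)/(z₂ − z₁) = (1.645·0.197 − (-0.5534)·0.809)/2.198 = 0.35.
Then σ = (x₂ − x₁)/(z₂ − z₁) = (0.809 − 0.197)/2.198 = 0.28.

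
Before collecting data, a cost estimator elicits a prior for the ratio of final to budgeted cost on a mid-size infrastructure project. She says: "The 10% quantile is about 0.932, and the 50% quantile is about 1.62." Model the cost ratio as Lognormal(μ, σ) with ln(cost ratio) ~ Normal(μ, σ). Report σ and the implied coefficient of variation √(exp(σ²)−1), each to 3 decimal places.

σ ≈ 0.431, CV ≈ 0.452

If T ~ Lognormal(μ,σ) then ln T ~ Normal(μ,σ), so the p-quantile of ln T is μ + z_p·σ.
ln(0.932) = -0.07042 and ln(1.62) = 0.4824; z_{0.1} = -1.282, z_{0.5} = 0.
σ = (0.4824 − -0.07042)/(0 − (-1.282)) = 0.431.
μ = -0.07042 − (-1.282)·0.431 = 0.482.
CV = √(exp(σ²)−1) = √(exp(0.1861)−1) = 0.452.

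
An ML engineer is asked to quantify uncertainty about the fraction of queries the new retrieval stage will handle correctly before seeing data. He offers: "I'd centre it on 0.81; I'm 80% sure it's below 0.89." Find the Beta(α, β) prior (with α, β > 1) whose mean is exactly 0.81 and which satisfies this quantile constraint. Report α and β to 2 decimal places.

With mean 0.81 fixed, write α = 0.81s, β = 0.19s where s = α+β.
Need P(θ < 0.89) = 0.8 under Beta(0.81s, 0.19s). Normal approximation: (q−m)/√(m(1−m)/s) ≈ z_{0.8} = 0.842, so s ≈ 0.81·0.19·(0.842)²/(0.89−0.81)² = 17.0.
At s = 17.0: P(θ<0.89) ≈ 0.795. Adjusting to match 0.8 gives s ≈ 17.62.
So α = 0.81·17.62 ≈ 14.27, β = 0.19·17.62 ≈ 3.35.

α ≈ 14.27, β ≈ 3.35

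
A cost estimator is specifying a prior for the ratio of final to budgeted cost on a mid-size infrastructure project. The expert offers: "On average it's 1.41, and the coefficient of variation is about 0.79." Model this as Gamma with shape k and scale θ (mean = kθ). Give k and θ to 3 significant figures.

For Gamma(k, scale θ): mean = kθ, variance = kθ², so CV = 1/√k.
CV = 0.79, hence k = 1/CV² = 1.6.
Then θ = mean/k = 1.41/1.6 = 0.88.

k ≈ 1.6, θ ≈ 0.88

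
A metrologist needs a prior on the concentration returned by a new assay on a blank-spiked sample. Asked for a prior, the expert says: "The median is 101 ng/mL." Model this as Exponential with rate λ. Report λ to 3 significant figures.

Exponential median = ln 2 / λ, so λ = ln 2 / 101.0 = 0.00686.

λ ≈ 0.00686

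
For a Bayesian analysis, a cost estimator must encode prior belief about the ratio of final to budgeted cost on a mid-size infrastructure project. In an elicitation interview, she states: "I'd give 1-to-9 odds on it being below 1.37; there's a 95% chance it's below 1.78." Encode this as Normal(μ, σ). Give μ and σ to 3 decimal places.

μ = 1.550, σ = 0.140

For Normal(μ,σ), the p-quantile is μ + z_p·σ. Here z_{0.1} = -1.282, z_{0.95} = 1.645.
So 1.37 = μ − 1.282σ and 1.78 = μ + 1.645σ.
Subtracting: σ = (1.78 − 1.37)/(1.645 − (-1.282)) = 0.140.
Then μ = 1.37 − (-1.282)·0.140 = 1.550.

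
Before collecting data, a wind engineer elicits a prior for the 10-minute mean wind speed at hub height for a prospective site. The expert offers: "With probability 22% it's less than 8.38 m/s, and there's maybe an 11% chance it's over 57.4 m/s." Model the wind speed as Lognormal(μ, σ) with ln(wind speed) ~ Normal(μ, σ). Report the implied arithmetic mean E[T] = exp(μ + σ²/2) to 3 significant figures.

E[T] ≈ 28 m/s

If T ~ Lognormal(μ,σ) then ln T ~ Normal(μ,σ), so the p-quantile of ln T is μ + z_p·σ.
ln(8.38) = 2.126 and ln(57.4) = 4.05; z_{0.22} = -0.7722, z_{0.89} = 1.227.
σ = (4.05 − 2.126)/(1.227 − (-0.7722)) = 0.963.
μ = 2.126 − (-0.7722)·0.963 = 2.869.
E[T] = exp(μ + σ²/2) = exp(2.869 + 0.4634) = 28 m/s.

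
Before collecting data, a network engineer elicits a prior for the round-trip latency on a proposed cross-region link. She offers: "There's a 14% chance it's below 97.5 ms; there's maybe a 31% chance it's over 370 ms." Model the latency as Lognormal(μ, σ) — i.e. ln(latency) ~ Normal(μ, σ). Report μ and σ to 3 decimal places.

μ ≈ 5.494, σ ≈ 0.846

If T ~ Lognormal(μ,σ) then ln T ~ Normal(μ,σ), so the p-quantile of ln T is μ + z_p·σ.
ln(97.5) = 4.58 and ln(370) = 5.914; z_{0.14} = -1.08, z_{0.69} = 0.4959.
σ = (5.914 − 4.58)/(0.4959 − (-1.08)) = 0.846.
μ = 4.58 − (-1.08)·0.846 = 5.494.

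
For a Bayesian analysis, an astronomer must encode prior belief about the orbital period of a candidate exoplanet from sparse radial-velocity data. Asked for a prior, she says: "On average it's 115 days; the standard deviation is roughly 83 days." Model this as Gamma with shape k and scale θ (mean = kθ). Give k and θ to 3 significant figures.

For Gamma(k, scale θ): mean = kθ, variance = kθ², so CV = 1/√k.
CV = SD/mean = 83/115 = 0.7217, hence k = 1/CV² = 1.92.
Then θ = mean/k = 115/1.92 = 59.9.

k ≈ 1.92, θ ≈ 59.9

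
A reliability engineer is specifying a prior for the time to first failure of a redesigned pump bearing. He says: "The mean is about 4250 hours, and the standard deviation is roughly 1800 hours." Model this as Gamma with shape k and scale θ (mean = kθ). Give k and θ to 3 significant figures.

k ≈ 5.57, θ ≈ 762

For Gamma(k, scale θ): mean = kθ, variance = kθ², so CV = 1/√k.
CV = SD/mean = 1800/4250 = 0.4235, hence k = 1/CV² = 5.57.
Then θ = mean/k = 4250/5.57 = 762.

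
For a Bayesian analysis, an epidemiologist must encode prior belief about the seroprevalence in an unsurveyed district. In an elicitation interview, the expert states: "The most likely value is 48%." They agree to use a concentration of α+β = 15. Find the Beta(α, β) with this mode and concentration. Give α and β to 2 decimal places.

For α,β > 1 the Beta mode is (α−1)/(α+β−2). With α+β = 15, the mode is (α−1)/13.
Set (α−1)/13 = 0.48 → α = 1 + 0.48·13 = 7.24.
β = 15 − α = 7.76.

α = 7.24, β = 7.76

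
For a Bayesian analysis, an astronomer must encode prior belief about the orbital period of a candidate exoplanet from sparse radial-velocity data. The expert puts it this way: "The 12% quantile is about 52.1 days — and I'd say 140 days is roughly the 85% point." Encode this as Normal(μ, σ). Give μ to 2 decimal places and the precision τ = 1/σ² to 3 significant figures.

μ = 98.80, τ = 0.000633

For Normal(μ,σ), the p-quantile is μ + z_p·σ. Here z_{0.12} = -1.175, z_{0.85} = 1.036.
So 52.1 = μ − 1.175σ and 140 = μ + 1.036σ.
Subtracting: σ = (140 − 52.1)/(1.036 − (-1.175)) = 39.75.
Then μ = 52.1 − (-1.175)·39.75 = 98.80.
Precision τ = 1/σ² = 1/39.75² = 0.000633.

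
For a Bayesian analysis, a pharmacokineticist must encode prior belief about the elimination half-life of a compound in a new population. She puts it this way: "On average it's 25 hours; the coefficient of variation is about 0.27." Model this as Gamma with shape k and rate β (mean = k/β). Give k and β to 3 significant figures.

k ≈ 13.7, β ≈ 0.549

For Gamma(k, rate β): mean = k/β, variance = k/β², so CV = 1/√k.
CV = 0.27, hence k = 1/CV² = 13.7.
Then β = k/mean = 13.7/25 = 0.549.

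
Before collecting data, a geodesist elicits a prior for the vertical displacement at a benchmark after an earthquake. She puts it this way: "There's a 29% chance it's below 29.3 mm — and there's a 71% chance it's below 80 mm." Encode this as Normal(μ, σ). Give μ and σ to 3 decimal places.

For Normal(μ,σ), the p-quantile is μ + z_p·σ. Here z_{0.29} = -0.5534, z_{0.71} = 0.5534.
So 29.3 = μ − 0.5534σ and 80 = μ + 0.5534σ.
Subtracting: σ = (80 − 29.3)/(0.5534 − (-0.5534)) = 45.809.
Then μ = 29.3 − (-0.5534)·45.809 = 54.650.

μ = 54.650, σ = 45.809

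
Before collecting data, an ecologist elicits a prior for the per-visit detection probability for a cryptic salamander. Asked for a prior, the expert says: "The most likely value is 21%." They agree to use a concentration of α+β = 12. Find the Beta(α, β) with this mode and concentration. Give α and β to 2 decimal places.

For α,β > 1 the Beta mode is (α−1)/(α+β−2). With α+β = 12, the mode is (α−1)/10.
Set (α−1)/10 = 0.21 → α = 1 + 0.21·10 = 3.10.
β = 12 − α = 8.90.

α = 3.10, β = 8.90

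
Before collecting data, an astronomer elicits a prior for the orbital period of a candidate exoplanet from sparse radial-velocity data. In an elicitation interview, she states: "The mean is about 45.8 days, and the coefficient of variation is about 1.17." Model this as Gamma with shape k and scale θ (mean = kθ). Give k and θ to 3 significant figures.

For Gamma(k, scale θ): mean = kθ, variance = kθ², so CV = 1/√k.
CV = 1.17, hence k = 1/CV² = 0.731.
Then θ = mean/k = 45.8/0.731 = 62.7.

k ≈ 0.731, θ ≈ 62.7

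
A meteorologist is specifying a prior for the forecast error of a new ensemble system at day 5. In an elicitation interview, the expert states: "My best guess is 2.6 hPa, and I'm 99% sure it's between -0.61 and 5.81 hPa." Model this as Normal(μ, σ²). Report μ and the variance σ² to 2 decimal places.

μ = 2.60, σ² = 1.55

A symmetric 99% interval runs μ ± z·σ with z = 2.576.
Half-width = 3.21, so σ = 3.21/2.576 = 1.246 and σ² = 1.55.
μ is the stated best guess, 2.60.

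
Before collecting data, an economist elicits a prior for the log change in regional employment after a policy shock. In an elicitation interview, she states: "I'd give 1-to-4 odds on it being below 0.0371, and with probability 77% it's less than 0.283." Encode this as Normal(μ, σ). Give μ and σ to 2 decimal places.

μ = 0.17, σ = 0.16

For Normal(μ,σ), the p-quantile is μ + z_p·σ. Here z_{0.2} = -0.8416, z_{0.77} = 0.7388.
So 0.0371 = μ − 0.8416σ and 0.283 = μ + 0.7388σ.
Subtracting: σ = (0.283 − 0.0371)/(0.7388 − (-0.8416)) = 0.16.
Then μ = 0.0371 − (-0.8416)·0.16 = 0.17.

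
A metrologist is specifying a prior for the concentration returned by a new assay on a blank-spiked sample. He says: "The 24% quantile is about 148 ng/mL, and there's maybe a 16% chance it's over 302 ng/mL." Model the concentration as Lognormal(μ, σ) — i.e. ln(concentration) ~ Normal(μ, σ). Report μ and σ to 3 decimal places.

If T ~ Lognormal(μ,σ) then ln T ~ Normal(μ,σ), so the p-quantile of ln T is μ + z_p·σ.
ln(148) = 4.997 and ln(302) = 5.71; z_{0.24} = -0.7063, z_{0.84} = 0.9945.
σ = (5.71 − 4.997)/(0.9945 − (-0.7063)) = 0.419.
μ = 4.997 − (-0.7063)·0.419 = 5.293.

μ ≈ 5.293, σ ≈ 0.419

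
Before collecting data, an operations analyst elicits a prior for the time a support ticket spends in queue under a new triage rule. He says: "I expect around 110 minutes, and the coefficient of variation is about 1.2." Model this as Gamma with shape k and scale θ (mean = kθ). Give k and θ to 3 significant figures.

For Gamma(k, scale θ): mean = kθ, variance = kθ², so CV = 1/√k.
CV = 1.2, hence k = 1/CV² = 0.694.
Then θ = mean/k = 110/0.694 = 158.

k ≈ 0.694, θ ≈ 158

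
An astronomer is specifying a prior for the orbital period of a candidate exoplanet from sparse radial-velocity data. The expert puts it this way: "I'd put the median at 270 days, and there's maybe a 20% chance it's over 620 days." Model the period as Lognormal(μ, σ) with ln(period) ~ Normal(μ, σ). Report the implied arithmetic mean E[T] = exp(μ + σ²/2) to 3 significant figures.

If T ~ Lognormal(μ,σ) then ln T ~ Normal(μ,σ), so the p-quantile of ln T is μ + z_p·σ.
ln(270) = 5.598 and ln(620) = 6.43; z_{0.5} = 0, z_{0.8} = 0.8416.
σ = (6.43 − 5.598)/(0.8416 − (0)) = 0.988.
μ = 5.598 − (0)·0.988 = 5.598.
E[T] = exp(μ + σ²/2) = exp(5.598 + 0.4878) = 440 days.

E[T] ≈ 440 days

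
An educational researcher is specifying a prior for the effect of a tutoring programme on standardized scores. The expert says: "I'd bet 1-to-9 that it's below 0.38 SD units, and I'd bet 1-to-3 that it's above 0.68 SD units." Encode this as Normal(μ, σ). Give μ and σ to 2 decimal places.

μ = 0.58, σ = 0.15

For Normal(μ,σ), the p-quantile is μ + z_p·σ. Here z_{0.1} = -1.282, z_{0.75} = 0.6745.
So 0.38 = μ − 1.282σ and 0.68 = μ + 0.6745σ.
Subtracting: σ = (0.68 − 0.38)/(0.6745 − (-1.282)) = 0.15.
Then μ = 0.38 − (-1.282)·0.15 = 0.58.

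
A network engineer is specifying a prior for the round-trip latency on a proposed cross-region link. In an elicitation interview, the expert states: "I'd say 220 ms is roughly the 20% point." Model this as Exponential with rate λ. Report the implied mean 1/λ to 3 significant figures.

mean ≈ 986 ms

P(T < 220.0) = 1 − e^(−λ·220.0) = 0.2, so λ = −ln(1−0.2)/220.0 = −ln(0.8)/220.0 = 0.00101.
Mean = 1/λ = 986 ms.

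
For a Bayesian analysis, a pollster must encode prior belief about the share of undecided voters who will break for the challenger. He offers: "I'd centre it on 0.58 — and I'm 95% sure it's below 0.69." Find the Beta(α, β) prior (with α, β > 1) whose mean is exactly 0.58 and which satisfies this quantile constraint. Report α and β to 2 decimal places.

With mean 0.58 fixed, write α = 0.58s, β = 0.42s where s = α+β.
Need P(θ < 0.69) = 0.95 under Beta(0.58s, 0.42s). Normal approximation: (q−m)/√(m(1−m)/s) ≈ z_{0.95} = 1.64, so s ≈ 0.58·0.42·(1.64)²/(0.69−0.58)² = 54.5.
At s = 54.5: P(θ<0.69) ≈ 0.954. Adjusting to match 0.95 gives s ≈ 51.86.
So α = 0.58·51.86 ≈ 30.08, β = 0.42·51.86 ≈ 21.78.

α ≈ 30.08, β ≈ 21.78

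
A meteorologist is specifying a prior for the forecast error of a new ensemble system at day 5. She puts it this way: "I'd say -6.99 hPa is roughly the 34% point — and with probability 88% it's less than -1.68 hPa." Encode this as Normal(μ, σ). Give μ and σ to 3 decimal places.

For Normal(μ,σ), the p-quantile is μ + z_p·σ. Here z_{0.34} = -0.4125, z_{0.88} = 1.175.
So -6.99 = μ − 0.4125σ and -1.68 = μ + 1.175σ.
Subtracting: σ = (-1.68 − -6.99)/(1.175 − (-0.4125)) = 3.345.
Then μ = -6.99 − (-0.4125)·3.345 = -5.610.

μ = -5.610, σ = 3.345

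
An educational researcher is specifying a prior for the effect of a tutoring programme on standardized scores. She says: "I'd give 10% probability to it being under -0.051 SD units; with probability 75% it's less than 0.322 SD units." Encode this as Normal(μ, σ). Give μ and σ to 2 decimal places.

The p-quantile of Normal(μ,σ) is μ + z_p·σ, with z_{0.1} = -1.282 and z_{0.75} = 0.6745.
Eliminate σ: μ = (z₂·x₁ − z₁·x₂)/(z₂ − z₁) = (0.6745·-0.051 − (-1.282)·0.322)/1.956 = 0.19.
Then σ = (x₂ − x₁)/(z₂ − z₁) = (0.322 − -0.051)/1.956 = 0.19.

μ = 0.19, σ = 0.19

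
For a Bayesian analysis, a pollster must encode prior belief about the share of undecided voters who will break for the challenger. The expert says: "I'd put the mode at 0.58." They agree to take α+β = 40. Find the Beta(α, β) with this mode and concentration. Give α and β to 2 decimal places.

α = 23.04, β = 16.96

For α,β > 1 the Beta mode is (α−1)/(α+β−2). With α+β = 40, the mode is (α−1)/38.
Set (α−1)/38 = 0.58 → α = 1 + 0.58·38 = 23.04.
β = 40 − α = 16.96.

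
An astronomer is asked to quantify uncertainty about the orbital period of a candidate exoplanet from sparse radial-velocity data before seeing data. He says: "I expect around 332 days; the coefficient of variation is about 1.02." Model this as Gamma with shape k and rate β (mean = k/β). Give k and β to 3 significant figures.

For Gamma(k, rate β): mean = k/β, variance = k/β², so CV = 1/√k.
CV = 1.02, hence k = 1/CV² = 0.961.
Then β = k/mean = 0.961/332 = 0.0029.

k ≈ 0.961, β ≈ 0.0029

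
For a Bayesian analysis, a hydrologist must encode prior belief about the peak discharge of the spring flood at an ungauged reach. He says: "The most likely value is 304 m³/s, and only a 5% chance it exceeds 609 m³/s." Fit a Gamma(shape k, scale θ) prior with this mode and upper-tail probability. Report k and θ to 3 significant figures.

Gamma(k,θ) with k>1 has mode (k−1)θ, so θ = 304/(k−1).
Need P(X < 609) = 0.95 with θ tied to k this way. Start at k = 2, θ = 304: P(X<609) ≈ 0.595.
Too low — raise k to concentrate. Iterating converges to k ≈ 6.74.
Then θ = 304/(6.74−1) ≈ 53.

k ≈ 6.74, θ ≈ 53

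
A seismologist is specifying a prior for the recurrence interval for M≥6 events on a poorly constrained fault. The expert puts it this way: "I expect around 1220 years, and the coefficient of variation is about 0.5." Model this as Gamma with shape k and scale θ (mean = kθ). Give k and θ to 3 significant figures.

k ≈ 4, θ ≈ 305

For Gamma(k, scale θ): mean = kθ, variance = kθ², so CV = 1/√k.
CV = 0.5, hence k = 1/CV² = 4.
Then θ = mean/k = 1220/4 = 305.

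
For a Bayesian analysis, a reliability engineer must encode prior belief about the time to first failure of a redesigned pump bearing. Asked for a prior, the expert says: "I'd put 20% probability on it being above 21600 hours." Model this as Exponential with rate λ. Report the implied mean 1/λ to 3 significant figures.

P(T > 21600.0) = e^(−λ·21600.0) = 0.2, so λ = −ln(0.2)/21600.0 = 7.45e-05.
Mean = 1/λ = 13400 hours.

mean ≈ 13400 hours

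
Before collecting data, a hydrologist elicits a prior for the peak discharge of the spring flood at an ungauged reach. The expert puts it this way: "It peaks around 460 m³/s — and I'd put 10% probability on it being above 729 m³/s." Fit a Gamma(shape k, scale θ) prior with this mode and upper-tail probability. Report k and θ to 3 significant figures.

k ≈ 9.85, θ ≈ 52

Gamma(k,θ) with k>1 has mode (k−1)θ, so θ = 460/(k−1).
Need P(X < 729) = 0.9 with θ tied to k this way. Start at k = 2, θ = 460: P(X<729) ≈ 0.470.
Too low — raise k to concentrate. Iterating converges to k ≈ 9.85.
Then θ = 460/(9.85−1) ≈ 52.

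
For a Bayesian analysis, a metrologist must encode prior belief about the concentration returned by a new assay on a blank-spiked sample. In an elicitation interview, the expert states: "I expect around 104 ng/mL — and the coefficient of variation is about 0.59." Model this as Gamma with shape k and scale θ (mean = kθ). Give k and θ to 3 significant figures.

For Gamma(k, scale θ): mean = kθ, variance = kθ², so CV = 1/√k.
CV = 0.59, hence k = 1/CV² = 2.87.
Then θ = mean/k = 104/2.87 = 36.2.

k ≈ 2.87, θ ≈ 36.2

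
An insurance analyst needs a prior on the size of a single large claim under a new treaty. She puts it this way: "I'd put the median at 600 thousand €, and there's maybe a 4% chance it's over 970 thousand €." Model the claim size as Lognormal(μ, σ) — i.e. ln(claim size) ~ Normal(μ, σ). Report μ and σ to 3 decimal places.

If T ~ Lognormal(μ,σ) then ln T ~ Normal(μ,σ), so the p-quantile of ln T is μ + z_p·σ.
ln(600) = 6.397 and ln(970) = 6.877; z_{0.5} = 0, z_{0.96} = 1.751.
σ = (6.877 − 6.397)/(1.751 − (0)) = 0.274.
μ = 6.397 − (0)·0.274 = 6.397.

μ ≈ 6.397, σ ≈ 0.274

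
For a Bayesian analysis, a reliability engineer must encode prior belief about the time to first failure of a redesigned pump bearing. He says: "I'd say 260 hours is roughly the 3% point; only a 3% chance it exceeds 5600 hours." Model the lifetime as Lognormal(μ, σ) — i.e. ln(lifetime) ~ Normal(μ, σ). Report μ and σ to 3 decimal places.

If T ~ Lognormal(μ,σ) then ln T ~ Normal(μ,σ), so the p-quantile of ln T is μ + z_p·σ.
ln(260) = 5.561 and ln(5600) = 8.631; z_{0.03} = -1.881, z_{0.97} = 1.881.
σ = (8.631 − 5.561)/(1.881 − (-1.881)) = 0.816.
μ = 5.561 − (-1.881)·0.816 = 7.096.

μ ≈ 7.096, σ ≈ 0.816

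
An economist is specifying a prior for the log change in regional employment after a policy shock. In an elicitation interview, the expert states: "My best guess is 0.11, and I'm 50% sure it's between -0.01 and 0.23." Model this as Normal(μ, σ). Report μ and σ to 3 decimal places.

μ = 0.110, σ = 0.178

A symmetric 50% interval runs μ ± z·σ with z = 0.6745.
Half-width = 0.12, so σ = 0.12/0.6745 = 0.178.
μ is the stated best guess, 0.110.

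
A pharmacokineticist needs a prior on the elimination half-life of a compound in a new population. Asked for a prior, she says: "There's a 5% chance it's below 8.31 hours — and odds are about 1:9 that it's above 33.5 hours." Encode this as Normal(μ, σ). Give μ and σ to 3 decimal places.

μ = 22.469, σ = 8.608

For Normal(μ,σ), the p-quantile is μ + z_p·σ. Here z_{0.05} = -1.645, z_{0.9} = 1.282.
So 8.31 = μ − 1.645σ and 33.5 = μ + 1.282σ.
Subtracting: σ = (33.5 − 8.31)/(1.282 − (-1.645)) = 8.608.
Then μ = 8.31 − (-1.645)·8.608 = 22.469.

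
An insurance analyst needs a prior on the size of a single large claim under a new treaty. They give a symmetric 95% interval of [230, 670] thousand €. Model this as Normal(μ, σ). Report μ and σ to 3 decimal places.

μ = 450.000, σ = 112.247

A symmetric 95% interval runs μ ± z·σ with z = 1.96.
Half-width = 220, so σ = 220/1.96 = 112.247.
μ is the interval midpoint, 450.000.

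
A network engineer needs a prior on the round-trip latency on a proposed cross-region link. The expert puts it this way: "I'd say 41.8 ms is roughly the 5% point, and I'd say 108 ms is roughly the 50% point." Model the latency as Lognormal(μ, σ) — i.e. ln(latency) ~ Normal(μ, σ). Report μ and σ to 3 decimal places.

μ ≈ 4.682, σ ≈ 0.577

If T ~ Lognormal(μ,σ) then ln T ~ Normal(μ,σ), so the p-quantile of ln T is μ + z_p·σ.
ln(41.8) = 3.733 and ln(108) = 4.682; z_{0.05} = -1.645, z_{0.5} = 0.
σ = (4.682 − 3.733)/(0 − (-1.645)) = 0.577.
μ = 3.733 − (-1.645)·0.577 = 4.682.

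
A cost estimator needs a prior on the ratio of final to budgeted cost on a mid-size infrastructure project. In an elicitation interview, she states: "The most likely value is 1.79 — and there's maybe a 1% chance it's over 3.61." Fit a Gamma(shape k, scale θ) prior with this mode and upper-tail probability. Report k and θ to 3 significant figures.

Gamma(k,θ) with k>1 has mode (k−1)θ, so θ = 1.79/(k−1).
Need P(X < 3.61) = 0.99 with θ tied to k this way. Start at k = 2, θ = 1.79: P(X<3.61) ≈ 0.599.
Too low — raise k to concentrate. Iterating converges to k ≈ 11.
Then θ = 1.79/(11−1) ≈ 0.18.

k ≈ 11, θ ≈ 0.18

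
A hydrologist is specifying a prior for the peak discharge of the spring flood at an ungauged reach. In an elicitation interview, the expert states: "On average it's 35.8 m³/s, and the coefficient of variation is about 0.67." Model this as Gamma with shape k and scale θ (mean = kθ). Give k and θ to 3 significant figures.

For Gamma(k, scale θ): mean = kθ, variance = kθ², so CV = 1/√k.
CV = 0.67, hence k = 1/CV² = 2.23.
Then θ = mean/k = 35.8/2.23 = 16.1.

k ≈ 2.23, θ ≈ 16.1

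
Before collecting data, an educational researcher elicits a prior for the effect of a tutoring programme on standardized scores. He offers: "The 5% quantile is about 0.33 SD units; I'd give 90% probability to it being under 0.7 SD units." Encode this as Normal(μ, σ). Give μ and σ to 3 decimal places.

The p-quantile of Normal(μ,σ) is μ + z_p·σ, with z_{0.05} = -1.645 and z_{0.9} = 1.282.
Eliminate σ: μ = (z₂·x₁ − z₁·x₂)/(z₂ − z₁) = (1.282·0.33 − (-1.645)·0.7)/2.926 = 0.538.
Then σ = (x₂ − x₁)/(z₂ − z₁) = (0.7 − 0.33)/2.926 = 0.126.

μ = 0.538, σ = 0.126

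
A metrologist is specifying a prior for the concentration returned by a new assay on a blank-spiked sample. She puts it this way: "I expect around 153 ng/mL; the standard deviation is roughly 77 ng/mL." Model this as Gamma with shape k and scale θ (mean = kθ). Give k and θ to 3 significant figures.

k ≈ 3.95, θ ≈ 38.8

For Gamma(k, scale θ): mean = kθ, variance = kθ², so CV = 1/√k.
CV = SD/mean = 77/153 = 0.5033, hence k = 1/CV² = 3.95.
Then θ = mean/k = 153/3.95 = 38.8.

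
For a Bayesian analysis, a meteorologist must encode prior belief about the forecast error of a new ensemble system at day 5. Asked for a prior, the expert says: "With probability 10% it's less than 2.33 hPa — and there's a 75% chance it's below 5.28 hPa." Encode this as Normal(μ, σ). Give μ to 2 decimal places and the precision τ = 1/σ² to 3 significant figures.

μ = 4.26, τ = 0.44

For Normal(μ,σ), the p-quantile is μ + z_p·σ. Here z_{0.1} = -1.282, z_{0.75} = 0.6745.
So 2.33 = μ − 1.282σ and 5.28 = μ + 0.6745σ.
Subtracting: σ = (5.28 − 2.33)/(0.6745 − (-1.282)) = 1.51.
Then μ = 2.33 − (-1.282)·1.51 = 4.26.
Precision τ = 1/σ² = 1/1.508² = 0.44.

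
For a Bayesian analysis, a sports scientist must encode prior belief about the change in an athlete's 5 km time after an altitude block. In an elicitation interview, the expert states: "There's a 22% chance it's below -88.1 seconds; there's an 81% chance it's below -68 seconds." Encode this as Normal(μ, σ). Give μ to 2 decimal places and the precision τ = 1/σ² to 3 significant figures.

μ = -78.69, τ = 0.00674

The p-quantile of Normal(μ,σ) is μ + z_p·σ, with z_{0.22} = -0.7722 and z_{0.81} = 0.8779.
Eliminate σ: μ = (z₂·x₁ − z₁·x₂)/(z₂ − z₁) = (0.8779·-88.1 − (-0.7722)·-68)/1.65 = -78.69.
Then σ = (x₂ − x₁)/(z₂ − z₁) = (-68 − -88.1)/1.65 = 12.18.
Precision τ = 1/σ² = 1/12.18² = 0.00674.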